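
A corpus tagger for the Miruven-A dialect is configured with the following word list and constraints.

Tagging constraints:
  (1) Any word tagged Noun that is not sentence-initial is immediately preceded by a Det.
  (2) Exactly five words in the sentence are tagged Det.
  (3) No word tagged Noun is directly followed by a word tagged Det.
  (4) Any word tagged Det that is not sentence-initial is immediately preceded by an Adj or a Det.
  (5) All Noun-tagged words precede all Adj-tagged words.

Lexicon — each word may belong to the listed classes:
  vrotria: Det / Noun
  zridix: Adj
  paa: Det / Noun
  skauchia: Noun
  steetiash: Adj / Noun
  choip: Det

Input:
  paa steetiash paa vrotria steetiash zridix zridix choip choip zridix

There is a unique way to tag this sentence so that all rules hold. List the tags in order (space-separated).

Candidates per position — 1:paa {Det,Noun}; 2:steetiash {Adj,Noun}; 3:paa {Det,Noun}; 4:vrotria {Det,Noun}; 5:steetiash {Adj,Noun}; 6:zridix {Adj}; 7:zridix {Adj}; 8:choip {Det}; 9:choip {Det}; 10:zridix {Adj}.
Word 1 cannot be Noun — rule 2 would then fail for every completion. It is Det.
Word 3 cannot be Noun — rule 1 would then fail for every completion. It is Det.
Word 4 cannot be Noun — rule 2 would then fail for every completion. It is Det.
Word 2 cannot be Noun — rule 3 would then fail for every completion. It is Adj.
Word 5 cannot be Noun — rule 5 would then fail for every completion. It is Adj.
So the tagging must be: Det Adj Det Det Adj Adj Adj Det Det Adj.
Verifying each rule — rule 1 holds; rule 2 holds; rule 3 holds; rule 4 holds; rule 5 holds.

Det Adj Det Det Adj Adj Adj Det Det Adj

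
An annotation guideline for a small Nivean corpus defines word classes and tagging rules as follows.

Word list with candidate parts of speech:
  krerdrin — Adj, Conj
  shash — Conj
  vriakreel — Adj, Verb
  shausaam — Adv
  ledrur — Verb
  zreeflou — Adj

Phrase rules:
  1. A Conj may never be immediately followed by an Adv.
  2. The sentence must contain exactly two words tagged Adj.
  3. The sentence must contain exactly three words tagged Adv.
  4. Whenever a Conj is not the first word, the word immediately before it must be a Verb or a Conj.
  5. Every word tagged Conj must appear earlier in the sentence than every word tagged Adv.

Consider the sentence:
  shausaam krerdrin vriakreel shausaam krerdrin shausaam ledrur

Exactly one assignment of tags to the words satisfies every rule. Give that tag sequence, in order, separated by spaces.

Candidates per position — 1:shausaam {Adv}; 2:krerdrin {Adj,Conj}; 3:vriakreel {Adj,Verb}; 4:shausaam {Adv}; 5:krerdrin {Adj,Conj}; 6:shausaam {Adv}; 7:ledrur {Verb}.
Position 2: Conj is ruled out by rule 4; that leaves Adj.
Position 5: Conj is ruled out by rule 1; that leaves Adj.
Position 3: Adj is ruled out by rule 2; that leaves Verb.
The unique satisfying tagging is: Adv Adj Verb Adv Adj Adv Verb.
Rule-by-rule: rule 1 ok; rule 2 ok; rule 3 ok; rule 4 ok; rule 5 ok.

Adv Adj Verb Adv Adj Adv Verb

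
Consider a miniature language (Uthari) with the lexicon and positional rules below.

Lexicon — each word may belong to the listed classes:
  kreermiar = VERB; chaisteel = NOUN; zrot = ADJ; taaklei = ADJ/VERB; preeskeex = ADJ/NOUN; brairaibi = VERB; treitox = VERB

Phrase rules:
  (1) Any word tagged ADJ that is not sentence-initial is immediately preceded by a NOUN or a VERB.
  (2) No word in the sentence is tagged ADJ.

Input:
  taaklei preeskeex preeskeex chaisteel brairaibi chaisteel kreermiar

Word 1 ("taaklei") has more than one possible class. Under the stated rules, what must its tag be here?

Candidates per position — 1:taaklei {ADJ,VERB}; 2:preeskeex {ADJ,NOUN}; 3:preeskeex {ADJ,NOUN}; 4:chaisteel {NOUN}; 5:brairaibi {VERB}; 6:chaisteel {NOUN}; 7:kreermiar {VERB}.
If word 1 were ADJ, no tagging could satisfy rule 2; so word 1 is VERB.
If word 2 were ADJ, no tagging could satisfy rule 2; so word 2 is NOUN.
If word 3 were ADJ, no tagging could satisfy rule 2; so word 3 is NOUN.
The unique satisfying tagging is: VERB NOUN NOUN NOUN VERB NOUN VERB.
Check: rule 1 ✓; rule 2 ✓.

VERB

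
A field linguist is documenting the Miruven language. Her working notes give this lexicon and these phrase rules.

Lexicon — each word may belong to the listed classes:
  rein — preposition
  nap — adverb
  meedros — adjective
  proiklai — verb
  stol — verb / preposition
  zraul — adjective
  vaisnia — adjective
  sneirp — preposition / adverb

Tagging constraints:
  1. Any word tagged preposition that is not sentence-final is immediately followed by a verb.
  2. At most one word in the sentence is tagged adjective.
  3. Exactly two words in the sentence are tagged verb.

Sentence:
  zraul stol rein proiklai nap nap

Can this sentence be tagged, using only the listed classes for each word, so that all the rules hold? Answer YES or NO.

YES

Candidates per position — 1:zraul {adjective}; 2:stol {verb,preposition}; 3:rein {preposition}; 4:proiklai {verb}; 5:nap {adverb}; 6:nap {adverb}.
One satisfying assignment: adjective verb preposition verb adverb adverb.
Check: rule 1 ✓; rule 2 ✓; rule 3 ✓.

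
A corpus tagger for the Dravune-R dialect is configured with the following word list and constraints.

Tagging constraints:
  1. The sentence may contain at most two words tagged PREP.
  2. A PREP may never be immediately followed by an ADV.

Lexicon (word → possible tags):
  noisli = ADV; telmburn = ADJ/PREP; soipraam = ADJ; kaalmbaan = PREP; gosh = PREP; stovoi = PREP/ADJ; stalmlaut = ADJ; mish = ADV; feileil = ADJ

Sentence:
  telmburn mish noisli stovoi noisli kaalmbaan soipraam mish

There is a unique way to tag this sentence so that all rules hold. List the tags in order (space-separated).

ADJ ADV ADV ADJ ADV PREP ADJ ADV

Candidates per position — 1:telmburn {ADJ,PREP}; 2:mish {ADV}; 3:noisli {ADV}; 4:stovoi {PREP,ADJ}; 5:noisli {ADV}; 6:kaalmbaan {PREP}; 7:soipraam {ADJ}; 8:mish {ADV}.
Position 1: PREP is ruled out by rule 2; that leaves ADJ.
Position 4: PREP is ruled out by rule 2; that leaves ADJ.
That leaves exactly one tagging: ADJ ADV ADV ADJ ADV PREP ADJ ADV.
Rule-by-rule: rule 1 ✓; rule 2 ✓.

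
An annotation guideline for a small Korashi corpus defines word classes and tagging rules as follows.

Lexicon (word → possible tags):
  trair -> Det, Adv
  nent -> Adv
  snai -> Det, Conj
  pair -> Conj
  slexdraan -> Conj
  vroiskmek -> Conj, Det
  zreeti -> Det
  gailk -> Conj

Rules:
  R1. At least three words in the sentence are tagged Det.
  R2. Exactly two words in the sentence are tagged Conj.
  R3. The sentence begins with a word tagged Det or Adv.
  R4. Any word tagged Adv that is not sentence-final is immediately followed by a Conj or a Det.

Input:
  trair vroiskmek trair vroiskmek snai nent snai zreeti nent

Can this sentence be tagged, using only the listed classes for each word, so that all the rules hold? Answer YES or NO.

Candidates per position — 1:trair {Det,Adv}; 2:vroiskmek {Conj,Det}; 3:trair {Det,Adv}; 4:vroiskmek {Conj,Det}; 5:snai {Det,Conj}; 6:nent {Adv}; 7:snai {Det,Conj}; 8:zreeti {Det}; 9:nent {Adv}.
One satisfying assignment: Adv Conj Det Det Det Adv Conj Det Adv.
Rule-by-rule: rule 1 ✓; rule 2 ✓; rule 3 ✓; rule 4 ✓.

YES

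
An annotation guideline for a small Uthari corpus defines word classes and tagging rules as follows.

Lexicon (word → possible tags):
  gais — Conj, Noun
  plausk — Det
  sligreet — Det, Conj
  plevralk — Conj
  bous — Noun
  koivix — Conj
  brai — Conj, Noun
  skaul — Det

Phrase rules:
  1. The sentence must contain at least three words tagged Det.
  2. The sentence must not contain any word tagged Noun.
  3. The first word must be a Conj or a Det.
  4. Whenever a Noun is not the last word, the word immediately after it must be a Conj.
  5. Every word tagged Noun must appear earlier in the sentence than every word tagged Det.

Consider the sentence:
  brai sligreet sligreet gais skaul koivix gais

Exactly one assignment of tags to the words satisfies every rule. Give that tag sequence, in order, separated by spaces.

Conj Det Det Conj Det Conj Conj

Candidates per position — 1:brai {Conj,Noun}; 2:sligreet {Det,Conj}; 3:sligreet {Det,Conj}; 4:gais {Conj,Noun}; 5:skaul {Det}; 6:koivix {Conj}; 7:gais {Conj,Noun}.
Word 1 cannot be Noun — rule 2 would then fail for every completion. It is Conj.
Word 2 cannot be Conj — rule 1 would then fail for every completion. It is Det.
Word 3 cannot be Conj — rule 1 would then fail for every completion. It is Det.
Word 4 cannot be Noun — rule 2 would then fail for every completion. It is Conj.
Word 7 cannot be Noun — rule 2 would then fail for every completion. It is Conj.
The unique satisfying tagging is: Conj Det Det Conj Det Conj Conj.
Checking: rule 1 ✓; rule 2 ✓; rule 3 ✓; rule 4 ✓; rule 5 ✓.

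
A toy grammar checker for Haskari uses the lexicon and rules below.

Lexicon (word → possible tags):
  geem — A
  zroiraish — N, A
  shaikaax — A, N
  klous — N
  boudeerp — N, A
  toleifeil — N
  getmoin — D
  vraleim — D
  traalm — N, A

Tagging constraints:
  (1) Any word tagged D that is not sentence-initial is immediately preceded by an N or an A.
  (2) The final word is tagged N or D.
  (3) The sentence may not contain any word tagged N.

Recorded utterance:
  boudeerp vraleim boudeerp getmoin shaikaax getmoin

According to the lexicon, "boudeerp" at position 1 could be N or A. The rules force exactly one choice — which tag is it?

Candidates per position — 1:boudeerp {N,A}; 2:vraleim {D}; 3:boudeerp {N,A}; 4:getmoin {D}; 5:shaikaax {A,N}; 6:getmoin {D}.
Word 1 cannot be N — rule 3 would then fail for every completion. It is A.
Word 3 cannot be N — rule 3 would then fail for every completion. It is A.
Word 5 cannot be N — rule 3 would then fail for every completion. It is A.
The unique satisfying tagging is: A D A D A D.
Verifying each rule — rule 1 satisfied; rule 2 satisfied; rule 3 satisfied.

A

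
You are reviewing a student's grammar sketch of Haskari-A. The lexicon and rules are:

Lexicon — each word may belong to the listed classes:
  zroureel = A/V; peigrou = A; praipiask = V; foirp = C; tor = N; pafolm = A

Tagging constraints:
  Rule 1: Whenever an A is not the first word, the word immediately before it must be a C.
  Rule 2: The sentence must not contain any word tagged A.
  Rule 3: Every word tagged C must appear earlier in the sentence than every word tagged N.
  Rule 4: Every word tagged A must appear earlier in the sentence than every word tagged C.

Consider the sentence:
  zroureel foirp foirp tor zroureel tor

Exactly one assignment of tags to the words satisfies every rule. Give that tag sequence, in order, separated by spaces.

Candidates per position — 1:zroureel {A,V}; 2:foirp {C}; 3:foirp {C}; 4:tor {N}; 5:zroureel {A,V}; 6:tor {N}.
Word 1 cannot be A — rule 2 would then fail for every completion. It is V.
Word 5 cannot be A — rule 1 would then fail for every completion. It is V.
That leaves exactly one tagging: V C C N V N.
Checking: rule 1 ✓; rule 2 ✓; rule 3 ✓; rule 4 ✓.

V C C N V N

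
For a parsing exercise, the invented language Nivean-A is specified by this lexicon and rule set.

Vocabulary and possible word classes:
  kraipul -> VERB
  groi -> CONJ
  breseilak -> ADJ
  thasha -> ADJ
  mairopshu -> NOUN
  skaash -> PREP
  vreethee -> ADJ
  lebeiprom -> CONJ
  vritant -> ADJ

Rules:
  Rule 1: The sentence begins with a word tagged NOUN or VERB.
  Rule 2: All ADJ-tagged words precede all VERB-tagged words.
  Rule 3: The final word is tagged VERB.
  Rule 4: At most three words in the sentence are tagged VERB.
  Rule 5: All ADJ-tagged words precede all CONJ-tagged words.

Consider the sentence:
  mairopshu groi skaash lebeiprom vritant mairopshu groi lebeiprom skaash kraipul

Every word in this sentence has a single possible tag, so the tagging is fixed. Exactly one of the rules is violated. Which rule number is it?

5

Fixed tagging: NOUN CONJ PREP CONJ ADJ NOUN CONJ CONJ PREP VERB.
Applying the rules: R1 pass, R2 pass, R3 pass, R4 pass, R5 fail.
Only rule 5 fails.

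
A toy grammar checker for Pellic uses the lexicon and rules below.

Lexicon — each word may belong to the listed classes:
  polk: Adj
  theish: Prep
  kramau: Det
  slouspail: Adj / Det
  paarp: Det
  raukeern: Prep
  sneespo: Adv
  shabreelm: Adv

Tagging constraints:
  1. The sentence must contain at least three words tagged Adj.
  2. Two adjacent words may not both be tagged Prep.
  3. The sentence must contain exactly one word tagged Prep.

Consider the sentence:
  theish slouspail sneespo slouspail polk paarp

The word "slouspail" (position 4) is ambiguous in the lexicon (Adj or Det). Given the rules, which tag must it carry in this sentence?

Adj

Candidates per position — 1:theish {Prep}; 2:slouspail {Adj,Det}; 3:sneespo {Adv}; 4:slouspail {Adj,Det}; 5:polk {Adj}; 6:paarp {Det}.
If word 2 were Det, no tagging could satisfy rule 1; so word 2 is Adj.
If word 4 were Det, no tagging could satisfy rule 1; so word 4 is Adj.
So the tagging must be: Prep Adj Adv Adj Adj Det.
Verifying each rule — rule 1 holds; rule 2 holds; rule 3 holds.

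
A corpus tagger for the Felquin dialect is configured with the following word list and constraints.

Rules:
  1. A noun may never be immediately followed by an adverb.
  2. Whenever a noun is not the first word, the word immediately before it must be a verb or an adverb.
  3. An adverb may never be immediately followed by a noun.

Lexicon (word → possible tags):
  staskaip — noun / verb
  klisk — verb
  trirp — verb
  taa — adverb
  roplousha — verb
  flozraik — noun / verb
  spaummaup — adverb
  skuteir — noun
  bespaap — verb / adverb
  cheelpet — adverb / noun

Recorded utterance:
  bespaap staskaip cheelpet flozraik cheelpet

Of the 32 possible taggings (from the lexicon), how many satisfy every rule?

Candidates per position — 1:bespaap {verb,adverb}; 2:staskaip {noun,verb}; 3:cheelpet {adverb,noun}; 4:flozraik {noun,verb}; 5:cheelpet {adverb,noun}.
There are 32 candidate sequences in total.
Checking each against the rules leaves 8 sequences.
Count = 8.

8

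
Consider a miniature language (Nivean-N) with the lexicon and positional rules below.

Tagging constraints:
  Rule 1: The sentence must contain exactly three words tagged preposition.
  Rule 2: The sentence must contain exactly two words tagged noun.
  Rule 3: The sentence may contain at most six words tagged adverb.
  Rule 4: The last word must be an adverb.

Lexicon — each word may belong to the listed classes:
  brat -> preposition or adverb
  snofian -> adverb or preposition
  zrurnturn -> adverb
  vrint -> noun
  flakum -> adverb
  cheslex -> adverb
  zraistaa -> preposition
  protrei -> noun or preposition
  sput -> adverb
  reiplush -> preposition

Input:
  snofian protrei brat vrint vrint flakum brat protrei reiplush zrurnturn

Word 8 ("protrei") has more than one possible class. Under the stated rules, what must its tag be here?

preposition

Candidates per position — 1:snofian {adverb,preposition}; 2:protrei {noun,preposition}; 3:brat {preposition,adverb}; 4:vrint {noun}; 5:vrint {noun}; 6:flakum {adverb}; 7:brat {preposition,adverb}; 8:protrei {noun,preposition}; 9:reiplush {preposition}; 10:zrurnturn {adverb}.
Word 2 cannot be noun — rule 2 would then fail for every completion. It is preposition.
Word 8 cannot be noun — rule 2 would then fail for every completion. It is preposition.
Word 1 cannot be preposition — rule 1 would then fail for every completion. It is adverb.
Word 3 cannot be preposition — rule 1 would then fail for every completion. It is adverb.
Word 7 cannot be preposition — rule 1 would then fail for every completion. It is adverb.
That leaves exactly one tagging: adverb preposition adverb noun noun adverb adverb preposition preposition adverb.
Check: rule 1 ✓; rule 2 ✓; rule 3 ✓; rule 4 ✓.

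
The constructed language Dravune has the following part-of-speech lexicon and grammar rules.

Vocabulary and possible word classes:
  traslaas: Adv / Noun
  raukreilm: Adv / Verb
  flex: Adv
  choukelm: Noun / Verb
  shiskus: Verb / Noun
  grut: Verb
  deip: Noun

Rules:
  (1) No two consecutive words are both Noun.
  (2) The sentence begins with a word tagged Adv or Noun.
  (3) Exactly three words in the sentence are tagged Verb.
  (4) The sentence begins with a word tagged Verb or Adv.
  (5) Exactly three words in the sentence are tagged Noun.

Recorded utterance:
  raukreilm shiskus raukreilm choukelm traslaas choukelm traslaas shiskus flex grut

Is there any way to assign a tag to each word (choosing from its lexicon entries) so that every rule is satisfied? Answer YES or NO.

Candidates per position — 1:raukreilm {Adv,Verb}; 2:shiskus {Verb,Noun}; 3:raukreilm {Adv,Verb}; 4:choukelm {Noun,Verb}; 5:traslaas {Adv,Noun}; 6:choukelm {Noun,Verb}; 7:traslaas {Adv,Noun}; 8:shiskus {Verb,Noun}; 9:flex {Adv}; 10:grut {Verb}.
One satisfying assignment: Adv Noun Adv Noun Adv Verb Noun Verb Adv Verb.
Checking: rule 1 satisfied; rule 2 satisfied; rule 3 satisfied; rule 4 satisfied; rule 5 satisfied.

YES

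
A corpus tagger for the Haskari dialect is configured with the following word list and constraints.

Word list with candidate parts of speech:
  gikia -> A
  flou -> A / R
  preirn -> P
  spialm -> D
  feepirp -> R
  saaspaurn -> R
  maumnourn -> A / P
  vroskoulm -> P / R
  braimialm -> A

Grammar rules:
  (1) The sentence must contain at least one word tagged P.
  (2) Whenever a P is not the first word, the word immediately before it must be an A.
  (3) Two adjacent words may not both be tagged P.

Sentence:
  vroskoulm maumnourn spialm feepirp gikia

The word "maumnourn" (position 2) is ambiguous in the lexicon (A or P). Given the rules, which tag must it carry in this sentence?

A

Candidates per position — 1:vroskoulm {P,R}; 2:maumnourn {A,P}; 3:spialm {D}; 4:feepirp {R}; 5:gikia {A}.
If word 2 were P, no tagging could satisfy rule 2; so word 2 is A.
If word 1 were R, no tagging could satisfy rule 1; so word 1 is P.
The unique satisfying tagging is: P A D R A.
Rule-by-rule: rule 1 holds; rule 2 holds; rule 3 holds.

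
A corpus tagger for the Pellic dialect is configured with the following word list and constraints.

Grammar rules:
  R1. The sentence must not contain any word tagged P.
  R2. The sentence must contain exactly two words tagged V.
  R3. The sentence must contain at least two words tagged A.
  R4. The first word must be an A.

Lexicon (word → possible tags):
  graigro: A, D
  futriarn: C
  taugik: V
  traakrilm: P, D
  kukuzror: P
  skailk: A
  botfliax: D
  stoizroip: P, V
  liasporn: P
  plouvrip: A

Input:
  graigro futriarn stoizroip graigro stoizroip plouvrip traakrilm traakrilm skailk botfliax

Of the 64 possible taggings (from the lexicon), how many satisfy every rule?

Candidates per position — 1:graigro {A,D}; 2:futriarn {C}; 3:stoizroip {P,V}; 4:graigro {A,D}; 5:stoizroip {P,V}; 6:plouvrip {A}; 7:traakrilm {P,D}; 8:traakrilm {P,D}; 9:skailk {A}; 10:botfliax {D}.
There are 64 candidate sequences in total.
The sequences that satisfy every rule: A C V A V A D D A D; A C V D V A D D A D.
Count = 2.

2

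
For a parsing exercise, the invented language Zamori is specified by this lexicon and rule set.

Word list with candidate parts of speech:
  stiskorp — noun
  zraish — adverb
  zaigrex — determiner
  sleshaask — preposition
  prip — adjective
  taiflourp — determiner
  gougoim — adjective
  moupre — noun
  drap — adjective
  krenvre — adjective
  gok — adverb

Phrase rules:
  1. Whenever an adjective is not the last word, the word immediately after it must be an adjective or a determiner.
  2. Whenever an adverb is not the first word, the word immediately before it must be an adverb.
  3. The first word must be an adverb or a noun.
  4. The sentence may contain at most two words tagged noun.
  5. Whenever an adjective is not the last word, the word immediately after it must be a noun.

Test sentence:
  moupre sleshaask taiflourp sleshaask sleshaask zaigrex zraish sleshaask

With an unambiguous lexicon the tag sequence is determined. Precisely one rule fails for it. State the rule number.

2

Fixed tagging: noun preposition determiner preposition preposition determiner adverb preposition.
Applying the rules: R1 pass, R2 fail, R3 pass, R4 pass, R5 pass.
Only rule 2 fails.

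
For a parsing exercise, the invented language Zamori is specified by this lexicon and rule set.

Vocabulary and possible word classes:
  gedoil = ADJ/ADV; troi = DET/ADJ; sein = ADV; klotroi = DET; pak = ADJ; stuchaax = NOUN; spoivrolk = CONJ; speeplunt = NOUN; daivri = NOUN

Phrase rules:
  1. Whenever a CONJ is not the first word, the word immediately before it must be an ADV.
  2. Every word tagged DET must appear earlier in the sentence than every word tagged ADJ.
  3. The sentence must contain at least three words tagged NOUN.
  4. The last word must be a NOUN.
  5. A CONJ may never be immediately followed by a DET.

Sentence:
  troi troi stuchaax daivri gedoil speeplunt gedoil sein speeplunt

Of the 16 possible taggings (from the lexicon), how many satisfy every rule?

12

Candidates per position — 1:troi {DET,ADJ}; 2:troi {DET,ADJ}; 3:stuchaax {NOUN}; 4:daivri {NOUN}; 5:gedoil {ADJ,ADV}; 6:speeplunt {NOUN}; 7:gedoil {ADJ,ADV}; 8:sein {ADV}; 9:speeplunt {NOUN}.
There are 16 candidate sequences in total.
Checking each against the rules leaves 12 sequences.
Count = 12.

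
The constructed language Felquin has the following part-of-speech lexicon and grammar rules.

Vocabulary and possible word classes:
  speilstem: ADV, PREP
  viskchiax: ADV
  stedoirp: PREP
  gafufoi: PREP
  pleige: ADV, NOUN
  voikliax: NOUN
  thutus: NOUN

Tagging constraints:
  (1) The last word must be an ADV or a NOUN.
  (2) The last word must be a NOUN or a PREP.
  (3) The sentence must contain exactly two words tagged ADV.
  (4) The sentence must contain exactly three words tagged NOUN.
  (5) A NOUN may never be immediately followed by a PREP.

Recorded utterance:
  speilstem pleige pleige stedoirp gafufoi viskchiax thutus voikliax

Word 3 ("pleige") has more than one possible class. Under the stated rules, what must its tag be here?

Candidates per position — 1:speilstem {ADV,PREP}; 2:pleige {ADV,NOUN}; 3:pleige {ADV,NOUN}; 4:stedoirp {PREP}; 5:gafufoi {PREP}; 6:viskchiax {ADV}; 7:thutus {NOUN}; 8:voikliax {NOUN}.
Position 3: NOUN is ruled out by rule 5; that leaves ADV.
Position 1: ADV is ruled out by rule 3; that leaves PREP.
Position 2: ADV is ruled out by rule 3; that leaves NOUN.
That leaves exactly one tagging: PREP NOUN ADV PREP PREP ADV NOUN NOUN.
Check: rule 1 satisfied; rule 2 satisfied; rule 3 satisfied; rule 4 satisfied; rule 5 satisfied.

ADV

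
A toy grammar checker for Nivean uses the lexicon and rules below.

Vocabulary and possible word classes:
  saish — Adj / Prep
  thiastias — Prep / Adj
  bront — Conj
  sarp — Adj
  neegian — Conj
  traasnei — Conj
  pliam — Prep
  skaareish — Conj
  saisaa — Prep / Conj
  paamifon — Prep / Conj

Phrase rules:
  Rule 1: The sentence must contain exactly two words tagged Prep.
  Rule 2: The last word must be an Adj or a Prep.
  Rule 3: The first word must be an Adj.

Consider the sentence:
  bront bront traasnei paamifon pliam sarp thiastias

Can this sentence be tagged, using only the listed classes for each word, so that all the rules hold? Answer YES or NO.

NO

Candidates per position — 1:bront {Conj}; 2:bront {Conj}; 3:traasnei {Conj}; 4:paamifon {Prep,Conj}; 5:pliam {Prep}; 6:sarp {Adj}; 7:thiastias {Prep,Adj}.
Rule 3 cannot be satisfied by any choice of tags from the lexicon.
So there is no consistent tagging.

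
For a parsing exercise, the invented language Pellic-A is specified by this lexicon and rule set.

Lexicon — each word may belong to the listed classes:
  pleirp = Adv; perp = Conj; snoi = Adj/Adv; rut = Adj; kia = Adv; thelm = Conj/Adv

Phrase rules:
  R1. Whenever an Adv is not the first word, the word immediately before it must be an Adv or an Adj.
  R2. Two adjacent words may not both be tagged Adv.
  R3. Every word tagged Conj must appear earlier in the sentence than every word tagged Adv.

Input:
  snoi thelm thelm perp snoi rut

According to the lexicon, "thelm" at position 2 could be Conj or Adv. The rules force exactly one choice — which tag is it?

Conj

Candidates per position — 1:snoi {Adj,Adv}; 2:thelm {Conj,Adv}; 3:thelm {Conj,Adv}; 4:perp {Conj}; 5:snoi {Adj,Adv}; 6:rut {Adj}.
Position 1: tagging it Adv would leave rule 3 unsatisfiable, so it must be Adj.
Position 2: tagging it Adv would leave rule 3 unsatisfiable, so it must be Conj.
Position 3: tagging it Adv would leave rule 1 unsatisfiable, so it must be Conj.
Position 5: tagging it Adv would leave rule 1 unsatisfiable, so it must be Adj.
The unique satisfying tagging is: Adj Conj Conj Conj Adj Adj.
Rule-by-rule: rule 1 holds; rule 2 holds; rule 3 holds.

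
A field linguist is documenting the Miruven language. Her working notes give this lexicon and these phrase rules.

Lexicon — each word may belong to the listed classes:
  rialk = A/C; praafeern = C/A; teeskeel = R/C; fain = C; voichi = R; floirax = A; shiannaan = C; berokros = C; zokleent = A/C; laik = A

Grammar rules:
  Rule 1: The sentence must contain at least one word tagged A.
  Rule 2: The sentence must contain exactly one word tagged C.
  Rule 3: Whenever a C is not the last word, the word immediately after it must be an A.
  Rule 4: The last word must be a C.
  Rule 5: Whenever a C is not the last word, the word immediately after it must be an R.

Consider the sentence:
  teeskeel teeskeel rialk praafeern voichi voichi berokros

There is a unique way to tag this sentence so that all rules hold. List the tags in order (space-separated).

Candidates per position — 1:teeskeel {R,C}; 2:teeskeel {R,C}; 3:rialk {A,C}; 4:praafeern {C,A}; 5:voichi {R}; 6:voichi {R}; 7:berokros {C}.
At position 1, choosing C makes rule 2 impossible to satisfy; hence R.
At position 2, choosing C makes rule 2 impossible to satisfy; hence R.
At position 3, choosing C makes rule 2 impossible to satisfy; hence A.
At position 4, choosing C makes rule 2 impossible to satisfy; hence A.
The only consistent sequence is: R R A A R R C.
Check: rule 1 satisfied; rule 2 satisfied; rule 3 satisfied; rule 4 satisfied; rule 5 satisfied.

R R A A R R C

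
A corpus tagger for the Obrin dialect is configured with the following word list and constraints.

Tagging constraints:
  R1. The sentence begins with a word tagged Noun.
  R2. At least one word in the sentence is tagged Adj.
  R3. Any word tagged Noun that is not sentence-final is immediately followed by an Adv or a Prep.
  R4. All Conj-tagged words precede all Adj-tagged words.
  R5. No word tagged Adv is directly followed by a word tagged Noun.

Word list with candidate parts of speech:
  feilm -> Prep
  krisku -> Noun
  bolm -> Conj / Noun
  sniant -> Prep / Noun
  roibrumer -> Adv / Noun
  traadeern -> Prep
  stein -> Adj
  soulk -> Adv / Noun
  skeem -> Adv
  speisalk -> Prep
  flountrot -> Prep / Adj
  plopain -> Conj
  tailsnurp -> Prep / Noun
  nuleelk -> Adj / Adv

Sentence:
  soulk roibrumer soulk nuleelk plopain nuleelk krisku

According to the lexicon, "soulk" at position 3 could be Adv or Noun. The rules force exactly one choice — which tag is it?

Adv

Candidates per position — 1:soulk {Adv,Noun}; 2:roibrumer {Adv,Noun}; 3:soulk {Adv,Noun}; 4:nuleelk {Adj,Adv}; 5:plopain {Conj}; 6:nuleelk {Adj,Adv}; 7:krisku {Noun}.
Position 1: tagging it Adv would leave rule 1 unsatisfiable, so it must be Noun.
Position 2: tagging it Noun would leave rule 3 unsatisfiable, so it must be Adv.
Position 3: tagging it Noun would leave rule 5 unsatisfiable, so it must be Adv.
Position 4: tagging it Adj would leave rule 4 unsatisfiable, so it must be Adv.
Position 6: tagging it Adv would leave rule 2 unsatisfiable, so it must be Adj.
So the tagging must be: Noun Adv Adv Adv Conj Adj Noun.
Rule-by-rule: rule 1 ok; rule 2 ok; rule 3 ok; rule 4 ok; rule 5 ok.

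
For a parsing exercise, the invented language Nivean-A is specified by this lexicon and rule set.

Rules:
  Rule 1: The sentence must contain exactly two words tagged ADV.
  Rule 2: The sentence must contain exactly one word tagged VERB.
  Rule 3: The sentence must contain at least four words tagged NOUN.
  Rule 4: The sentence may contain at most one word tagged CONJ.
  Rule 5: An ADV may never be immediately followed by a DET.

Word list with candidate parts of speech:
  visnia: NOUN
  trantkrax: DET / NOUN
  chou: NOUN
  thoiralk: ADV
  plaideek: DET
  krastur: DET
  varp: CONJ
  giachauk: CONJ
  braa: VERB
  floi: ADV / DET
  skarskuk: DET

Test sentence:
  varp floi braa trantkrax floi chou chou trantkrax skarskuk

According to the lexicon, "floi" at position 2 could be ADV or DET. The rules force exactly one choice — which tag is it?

Candidates per position — 1:varp {CONJ}; 2:floi {ADV,DET}; 3:braa {VERB}; 4:trantkrax {DET,NOUN}; 5:floi {ADV,DET}; 6:chou {NOUN}; 7:chou {NOUN}; 8:trantkrax {DET,NOUN}; 9:skarskuk {DET}.
Word 2 cannot be DET — rule 1 would then fail for every completion. It is ADV.
Word 4 cannot be DET — rule 3 would then fail for every completion. It is NOUN.
Word 5 cannot be DET — rule 1 would then fail for every completion. It is ADV.
Word 8 cannot be DET — rule 3 would then fail for every completion. It is NOUN.
So the tagging must be: CONJ ADV VERB NOUN ADV NOUN NOUN NOUN DET.
Rule-by-rule: rule 1 ok; rule 2 ok; rule 3 ok; rule 4 ok; rule 5 ok.

ADV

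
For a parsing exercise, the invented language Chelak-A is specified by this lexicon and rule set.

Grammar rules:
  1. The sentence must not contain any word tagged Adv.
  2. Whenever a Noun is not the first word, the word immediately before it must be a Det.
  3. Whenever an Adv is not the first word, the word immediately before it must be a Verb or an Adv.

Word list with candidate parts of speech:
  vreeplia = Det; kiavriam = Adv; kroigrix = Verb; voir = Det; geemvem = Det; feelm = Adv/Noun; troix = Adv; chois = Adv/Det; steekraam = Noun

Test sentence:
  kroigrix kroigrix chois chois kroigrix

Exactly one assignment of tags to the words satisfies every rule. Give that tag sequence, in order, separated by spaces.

Candidates per position — 1:kroigrix {Verb}; 2:kroigrix {Verb}; 3:chois {Adv,Det}; 4:chois {Adv,Det}; 5:kroigrix {Verb}.
Word 3 cannot be Adv — rule 1 would then fail for every completion. It is Det.
Word 4 cannot be Adv — rule 1 would then fail for every completion. It is Det.
The only consistent sequence is: Verb Verb Det Det Verb.
Checking: rule 1 ok; rule 2 ok; rule 3 ok.

Verb Verb Det Det Verb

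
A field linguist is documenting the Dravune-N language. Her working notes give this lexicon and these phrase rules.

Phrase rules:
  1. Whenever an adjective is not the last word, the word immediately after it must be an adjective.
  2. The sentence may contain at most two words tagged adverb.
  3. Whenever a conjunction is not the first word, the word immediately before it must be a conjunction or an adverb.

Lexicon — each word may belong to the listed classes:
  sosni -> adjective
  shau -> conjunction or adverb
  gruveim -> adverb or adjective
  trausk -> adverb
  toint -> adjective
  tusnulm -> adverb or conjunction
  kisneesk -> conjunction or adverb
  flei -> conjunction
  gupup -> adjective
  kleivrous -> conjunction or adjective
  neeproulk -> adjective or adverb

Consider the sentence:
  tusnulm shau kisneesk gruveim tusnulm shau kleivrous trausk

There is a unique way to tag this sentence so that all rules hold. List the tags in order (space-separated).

conjunction conjunction conjunction adverb conjunction conjunction conjunction adverb

Candidates per position — 1:tusnulm {adverb,conjunction}; 2:shau {conjunction,adverb}; 3:kisneesk {conjunction,adverb}; 4:gruveim {adverb,adjective}; 5:tusnulm {adverb,conjunction}; 6:shau {conjunction,adverb}; 7:kleivrous {conjunction,adjective}; 8:trausk {adverb}.
Position 4: adjective is ruled out by rule 1; that leaves adverb.
Position 5: adverb is ruled out by rule 2; that leaves conjunction.
Position 6: adverb is ruled out by rule 2; that leaves conjunction.
Position 7: adjective is ruled out by rule 1; that leaves conjunction.
Position 1: adverb is ruled out by rule 2; that leaves conjunction.
Position 2: adverb is ruled out by rule 2; that leaves conjunction.
Position 3: adverb is ruled out by rule 2; that leaves conjunction.
That leaves exactly one tagging: conjunction conjunction conjunction adverb conjunction conjunction conjunction adverb.
Check: rule 1 ✓; rule 2 ✓; rule 3 ✓.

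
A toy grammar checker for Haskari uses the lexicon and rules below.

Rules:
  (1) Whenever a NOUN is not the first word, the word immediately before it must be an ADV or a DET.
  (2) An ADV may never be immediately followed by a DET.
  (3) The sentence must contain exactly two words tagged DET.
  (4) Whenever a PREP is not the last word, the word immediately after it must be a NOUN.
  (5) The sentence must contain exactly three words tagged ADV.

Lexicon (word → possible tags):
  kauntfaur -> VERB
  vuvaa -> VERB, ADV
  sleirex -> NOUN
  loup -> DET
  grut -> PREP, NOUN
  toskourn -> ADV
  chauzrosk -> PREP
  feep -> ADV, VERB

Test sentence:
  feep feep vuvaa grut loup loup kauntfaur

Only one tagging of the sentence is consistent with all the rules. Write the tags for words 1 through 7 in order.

Candidates per position — 1:feep {ADV,VERB}; 2:feep {ADV,VERB}; 3:vuvaa {VERB,ADV}; 4:grut {PREP,NOUN}; 5:loup {DET}; 6:loup {DET}; 7:kauntfaur {VERB}.
At position 1, choosing VERB makes rule 5 impossible to satisfy; hence ADV.
At position 2, choosing VERB makes rule 5 impossible to satisfy; hence ADV.
At position 3, choosing VERB makes rule 5 impossible to satisfy; hence ADV.
At position 4, choosing PREP makes rule 4 impossible to satisfy; hence NOUN.
The only consistent sequence is: ADV ADV ADV NOUN DET DET VERB.
Verifying each rule — rule 1 ok; rule 2 ok; rule 3 ok; rule 4 ok; rule 5 ok.

ADV ADV ADV NOUN DET DET VERB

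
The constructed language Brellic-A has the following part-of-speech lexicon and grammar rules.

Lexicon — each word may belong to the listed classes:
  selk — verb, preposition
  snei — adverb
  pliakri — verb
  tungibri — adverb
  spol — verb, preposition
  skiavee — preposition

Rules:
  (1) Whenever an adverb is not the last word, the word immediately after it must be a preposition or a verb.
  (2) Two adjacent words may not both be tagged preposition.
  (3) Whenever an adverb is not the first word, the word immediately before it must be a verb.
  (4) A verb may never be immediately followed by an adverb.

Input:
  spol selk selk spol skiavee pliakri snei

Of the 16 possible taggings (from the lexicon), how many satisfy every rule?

0

Candidates per position — 1:spol {verb,preposition}; 2:selk {verb,preposition}; 3:selk {verb,preposition}; 4:spol {verb,preposition}; 5:skiavee {preposition}; 6:pliakri {verb}; 7:snei {adverb}.
There are 16 candidate sequences in total.
Rule 4 cannot be satisfied by any choice of tags from the lexicon.
So there is no consistent tagging.
Count = 0.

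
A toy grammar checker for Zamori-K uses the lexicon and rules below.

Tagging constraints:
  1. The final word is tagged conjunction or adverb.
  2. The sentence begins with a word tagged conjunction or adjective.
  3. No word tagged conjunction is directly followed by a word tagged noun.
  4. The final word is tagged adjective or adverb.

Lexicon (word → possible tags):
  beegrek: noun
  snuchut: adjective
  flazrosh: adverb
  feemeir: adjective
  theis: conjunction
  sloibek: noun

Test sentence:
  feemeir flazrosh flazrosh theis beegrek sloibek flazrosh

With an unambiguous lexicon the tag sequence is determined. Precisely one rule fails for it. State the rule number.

3

Fixed tagging: adjective adverb adverb conjunction noun noun adverb.
Rule check: R1 holds, R2 holds, R3 violated, R4 holds.
Only rule 3 fails.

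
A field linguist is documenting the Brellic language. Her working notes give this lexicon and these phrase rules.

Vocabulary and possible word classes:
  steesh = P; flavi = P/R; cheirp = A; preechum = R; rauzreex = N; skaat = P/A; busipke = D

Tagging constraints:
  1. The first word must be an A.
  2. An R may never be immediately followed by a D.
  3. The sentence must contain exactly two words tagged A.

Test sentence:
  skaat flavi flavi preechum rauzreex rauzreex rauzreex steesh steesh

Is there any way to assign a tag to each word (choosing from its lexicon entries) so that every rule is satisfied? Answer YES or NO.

Candidates per position — 1:skaat {P,A}; 2:flavi {P,R}; 3:flavi {P,R}; 4:preechum {R}; 5:rauzreex {N}; 6:rauzreex {N}; 7:rauzreex {N}; 8:steesh {P}; 9:steesh {P}.
Rule 3 cannot be satisfied by any choice of tags from the lexicon.
So there is no consistent tagging.

NO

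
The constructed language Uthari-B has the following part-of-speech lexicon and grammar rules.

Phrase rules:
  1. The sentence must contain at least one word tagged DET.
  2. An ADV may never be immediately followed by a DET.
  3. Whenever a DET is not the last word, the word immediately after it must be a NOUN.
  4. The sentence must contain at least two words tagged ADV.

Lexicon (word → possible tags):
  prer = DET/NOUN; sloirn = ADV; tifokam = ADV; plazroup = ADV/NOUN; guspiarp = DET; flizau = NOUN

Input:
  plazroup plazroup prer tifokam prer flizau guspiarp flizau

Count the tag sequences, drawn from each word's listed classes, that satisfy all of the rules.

Candidates per position — 1:plazroup {ADV,NOUN}; 2:plazroup {ADV,NOUN}; 3:prer {DET,NOUN}; 4:tifokam {ADV}; 5:prer {DET,NOUN}; 6:flizau {NOUN}; 7:guspiarp {DET}; 8:flizau {NOUN}.
There are 16 candidate sequences in total.
The sequences that satisfy every rule: ADV ADV NOUN ADV NOUN NOUN DET NOUN; ADV NOUN NOUN ADV NOUN NOUN DET NOUN; NOUN ADV NOUN ADV NOUN NOUN DET NOUN.
Count = 3.

3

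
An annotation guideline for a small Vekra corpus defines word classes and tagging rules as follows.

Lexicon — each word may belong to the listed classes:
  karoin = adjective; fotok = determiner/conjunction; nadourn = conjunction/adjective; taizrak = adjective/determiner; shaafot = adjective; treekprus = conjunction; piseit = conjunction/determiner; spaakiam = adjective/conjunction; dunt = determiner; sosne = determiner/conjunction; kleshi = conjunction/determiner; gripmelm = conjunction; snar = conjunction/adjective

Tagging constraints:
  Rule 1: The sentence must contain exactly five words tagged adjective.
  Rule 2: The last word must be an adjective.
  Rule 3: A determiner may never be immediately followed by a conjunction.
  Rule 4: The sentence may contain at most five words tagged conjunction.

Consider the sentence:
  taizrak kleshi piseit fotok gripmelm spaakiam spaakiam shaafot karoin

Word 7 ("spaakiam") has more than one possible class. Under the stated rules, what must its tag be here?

Candidates per position — 1:taizrak {adjective,determiner}; 2:kleshi {conjunction,determiner}; 3:piseit {conjunction,determiner}; 4:fotok {determiner,conjunction}; 5:gripmelm {conjunction}; 6:spaakiam {adjective,conjunction}; 7:spaakiam {adjective,conjunction}; 8:shaafot {adjective}; 9:karoin {adjective}.
Position 1: determiner is ruled out by rule 1; that leaves adjective.
Position 2: determiner is ruled out by rule 3; that leaves conjunction.
Position 3: determiner is ruled out by rule 3; that leaves conjunction.
Position 4: determiner is ruled out by rule 3; that leaves conjunction.
Position 6: conjunction is ruled out by rule 1; that leaves adjective.
Position 7: conjunction is ruled out by rule 1; that leaves adjective.
The only consistent sequence is: adjective conjunction conjunction conjunction conjunction adjective adjective adjective adjective.
Verifying each rule — rule 1 satisfied; rule 2 satisfied; rule 3 satisfied; rule 4 satisfied.

adjective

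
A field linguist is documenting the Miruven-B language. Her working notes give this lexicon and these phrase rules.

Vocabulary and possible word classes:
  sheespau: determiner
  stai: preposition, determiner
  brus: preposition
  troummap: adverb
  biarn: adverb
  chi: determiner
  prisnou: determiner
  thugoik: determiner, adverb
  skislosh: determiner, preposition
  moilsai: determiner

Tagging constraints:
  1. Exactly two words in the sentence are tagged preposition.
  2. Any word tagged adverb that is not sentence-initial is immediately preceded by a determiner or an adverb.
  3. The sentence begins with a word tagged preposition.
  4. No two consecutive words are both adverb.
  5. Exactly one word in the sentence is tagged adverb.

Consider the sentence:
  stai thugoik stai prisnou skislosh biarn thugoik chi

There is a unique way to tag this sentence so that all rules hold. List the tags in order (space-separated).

Candidates per position — 1:stai {preposition,determiner}; 2:thugoik {determiner,adverb}; 3:stai {preposition,determiner}; 4:prisnou {determiner}; 5:skislosh {determiner,preposition}; 6:biarn {adverb}; 7:thugoik {determiner,adverb}; 8:chi {determiner}.
Position 1: determiner is ruled out by rule 3; that leaves preposition.
Position 2: adverb is ruled out by rule 2; that leaves determiner.
Position 5: preposition is ruled out by rule 2; that leaves determiner.
Position 7: adverb is ruled out by rule 4; that leaves determiner.
Position 3: determiner is ruled out by rule 1; that leaves preposition.
The unique satisfying tagging is: preposition determiner preposition determiner determiner adverb determiner determiner.
Rule-by-rule: rule 1 ✓; rule 2 ✓; rule 3 ✓; rule 4 ✓; rule 5 ✓.

preposition determiner preposition determiner determiner adverb determiner determiner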